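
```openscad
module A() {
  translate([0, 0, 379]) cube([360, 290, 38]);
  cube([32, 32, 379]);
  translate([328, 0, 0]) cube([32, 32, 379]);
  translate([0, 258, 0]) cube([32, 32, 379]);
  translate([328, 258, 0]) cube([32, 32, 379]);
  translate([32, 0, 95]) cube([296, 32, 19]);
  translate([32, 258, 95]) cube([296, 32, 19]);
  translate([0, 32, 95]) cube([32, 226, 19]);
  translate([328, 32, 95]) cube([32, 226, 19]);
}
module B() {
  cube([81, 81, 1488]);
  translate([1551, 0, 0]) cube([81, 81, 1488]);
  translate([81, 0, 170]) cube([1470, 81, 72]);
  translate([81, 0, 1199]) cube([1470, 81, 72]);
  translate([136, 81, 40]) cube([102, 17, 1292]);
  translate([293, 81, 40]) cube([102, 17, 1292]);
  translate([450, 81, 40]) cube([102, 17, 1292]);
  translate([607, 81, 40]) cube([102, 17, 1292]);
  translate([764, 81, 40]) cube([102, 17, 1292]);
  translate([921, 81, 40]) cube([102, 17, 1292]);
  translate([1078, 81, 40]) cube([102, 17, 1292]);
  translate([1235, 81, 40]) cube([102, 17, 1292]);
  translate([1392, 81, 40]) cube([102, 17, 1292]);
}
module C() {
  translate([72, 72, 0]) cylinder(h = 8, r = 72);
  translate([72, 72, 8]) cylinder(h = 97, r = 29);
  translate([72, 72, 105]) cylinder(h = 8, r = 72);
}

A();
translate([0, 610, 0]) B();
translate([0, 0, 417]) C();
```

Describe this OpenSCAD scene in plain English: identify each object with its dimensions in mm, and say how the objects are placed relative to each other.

A is a four-legged stool. The seat is a 360×290×38 mm slab whose top surface is at z = 417 mm; four square legs, each 32×32 mm in cross-section, run from the floor (z = 0) to the underside of the seat, each flush with a corner of the seat. Four stretchers, 32 mm wide and 19 mm tall, connect adjacent legs with their undersides at z = 95 mm, each running between the inner faces of the legs it joins and aligned with the legs' outer faces on the other axis.

B is a fence section. Two 81×81 mm posts, 1488 mm tall, stand on the floor with a clear span of 1470 mm between their inner faces. Two horizontal rails of 81×72 mm section span the gap between the posts with their undersides at z = 170 mm and z = 1199 mm, flush with the posts' −y face. 9 pickets, each 102 mm wide, 17 mm thick and 1292 mm tall, are fixed to the +y face of the rails with their bottoms at z = 40 mm, evenly spaced across the span with equal gaps (rounded down to the nearest mm) at the −x end and between each pair — any rounding remainder accumulates at the +x end.

C is a spool: two coaxial disc flanges of radius 72 mm and thickness 8 mm, joined by a core cylinder of radius 29 mm and height 97 mm. The lower flange rests on z = 0 and the three cylinders share a vertical axis.

The fence section is on the floor beside the stool on its +y side. The spool is on top of the stool.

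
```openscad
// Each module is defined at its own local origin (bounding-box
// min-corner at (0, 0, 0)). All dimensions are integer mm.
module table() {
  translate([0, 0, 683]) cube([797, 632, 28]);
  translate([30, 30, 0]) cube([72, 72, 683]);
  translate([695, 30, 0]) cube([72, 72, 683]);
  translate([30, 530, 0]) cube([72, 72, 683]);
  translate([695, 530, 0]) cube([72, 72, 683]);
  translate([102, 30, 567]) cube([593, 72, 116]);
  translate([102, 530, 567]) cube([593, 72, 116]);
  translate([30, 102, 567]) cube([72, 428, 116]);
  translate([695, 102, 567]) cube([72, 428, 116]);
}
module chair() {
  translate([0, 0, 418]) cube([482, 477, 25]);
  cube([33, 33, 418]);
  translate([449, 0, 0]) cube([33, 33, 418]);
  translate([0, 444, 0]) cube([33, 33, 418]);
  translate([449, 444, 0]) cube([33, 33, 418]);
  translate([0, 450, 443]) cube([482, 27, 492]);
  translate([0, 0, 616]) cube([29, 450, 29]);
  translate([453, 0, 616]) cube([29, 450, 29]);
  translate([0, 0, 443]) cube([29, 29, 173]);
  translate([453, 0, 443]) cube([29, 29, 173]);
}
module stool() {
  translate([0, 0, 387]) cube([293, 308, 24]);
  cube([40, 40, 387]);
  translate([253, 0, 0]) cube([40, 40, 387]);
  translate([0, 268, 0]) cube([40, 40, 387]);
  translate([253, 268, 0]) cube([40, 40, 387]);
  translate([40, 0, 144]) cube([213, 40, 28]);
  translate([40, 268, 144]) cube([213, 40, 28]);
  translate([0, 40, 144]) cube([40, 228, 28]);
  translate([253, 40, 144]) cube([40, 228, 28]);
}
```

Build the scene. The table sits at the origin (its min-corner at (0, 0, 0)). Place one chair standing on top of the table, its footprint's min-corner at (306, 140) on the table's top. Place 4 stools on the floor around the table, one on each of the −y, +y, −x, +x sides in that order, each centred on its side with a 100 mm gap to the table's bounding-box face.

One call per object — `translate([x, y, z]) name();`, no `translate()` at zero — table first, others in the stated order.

table();
translate([306, 140, 711]) chair();
translate([252, -408, 0]) stool();
translate([252, 732, 0]) stool();
translate([-393, 162, 0]) stool();
translate([897, 162, 0]) stool();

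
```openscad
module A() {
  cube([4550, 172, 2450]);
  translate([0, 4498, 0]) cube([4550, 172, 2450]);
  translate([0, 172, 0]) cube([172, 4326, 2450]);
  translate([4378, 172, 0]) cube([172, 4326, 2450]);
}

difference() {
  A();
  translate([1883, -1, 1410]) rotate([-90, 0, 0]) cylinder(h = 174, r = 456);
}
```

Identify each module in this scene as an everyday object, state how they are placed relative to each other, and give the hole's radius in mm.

A is a house frame. The house frame has a circular hole through its front wall. The hole's radius is 456 mm.

The subtracted cylinder has r = 456 mm.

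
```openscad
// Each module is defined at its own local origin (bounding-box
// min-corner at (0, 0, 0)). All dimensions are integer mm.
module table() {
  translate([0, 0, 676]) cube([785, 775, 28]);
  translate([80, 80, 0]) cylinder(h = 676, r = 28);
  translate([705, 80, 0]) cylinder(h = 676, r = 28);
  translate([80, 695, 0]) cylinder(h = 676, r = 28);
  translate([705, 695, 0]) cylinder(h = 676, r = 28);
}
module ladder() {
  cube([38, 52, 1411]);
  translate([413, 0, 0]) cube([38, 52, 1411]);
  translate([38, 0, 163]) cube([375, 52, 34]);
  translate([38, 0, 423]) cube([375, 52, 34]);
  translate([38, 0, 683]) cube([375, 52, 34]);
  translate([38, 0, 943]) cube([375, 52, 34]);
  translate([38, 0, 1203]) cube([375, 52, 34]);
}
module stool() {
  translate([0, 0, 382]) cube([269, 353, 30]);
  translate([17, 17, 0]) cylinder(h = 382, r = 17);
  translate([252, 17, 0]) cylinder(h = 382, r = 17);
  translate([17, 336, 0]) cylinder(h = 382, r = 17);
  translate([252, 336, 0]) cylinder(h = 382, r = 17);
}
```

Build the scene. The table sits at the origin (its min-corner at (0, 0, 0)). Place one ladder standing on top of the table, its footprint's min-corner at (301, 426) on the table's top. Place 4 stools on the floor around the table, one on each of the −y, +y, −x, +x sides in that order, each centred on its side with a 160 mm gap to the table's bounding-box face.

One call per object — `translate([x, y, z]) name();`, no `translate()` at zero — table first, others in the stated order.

table();
translate([301, 426, 704]) ladder();
translate([258, -513, 0]) stool();
translate([258, 935, 0]) stool();
translate([-429, 211, 0]) stool();
translate([945, 211, 0]) stool();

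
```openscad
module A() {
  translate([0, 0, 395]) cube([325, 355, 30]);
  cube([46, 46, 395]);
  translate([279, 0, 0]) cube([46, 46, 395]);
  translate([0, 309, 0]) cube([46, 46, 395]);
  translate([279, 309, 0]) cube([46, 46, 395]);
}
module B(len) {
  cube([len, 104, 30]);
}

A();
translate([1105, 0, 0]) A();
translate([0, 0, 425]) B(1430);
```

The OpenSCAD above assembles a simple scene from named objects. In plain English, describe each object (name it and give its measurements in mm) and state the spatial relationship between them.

A is a four-legged stool. The seat is 325×355 mm, 30 mm thick, top at z = 425 mm. It stands on four square legs, each 46×46 mm in cross-section, from z = 0 to the seat underside, each flush with a corner of the seat.

B is a rectangular beam 1430 mm long (x), 104 mm deep (y), 30 mm thick (z).

The beam spans the tops of two stools placed 780 mm apart, resting at z = 425 mm.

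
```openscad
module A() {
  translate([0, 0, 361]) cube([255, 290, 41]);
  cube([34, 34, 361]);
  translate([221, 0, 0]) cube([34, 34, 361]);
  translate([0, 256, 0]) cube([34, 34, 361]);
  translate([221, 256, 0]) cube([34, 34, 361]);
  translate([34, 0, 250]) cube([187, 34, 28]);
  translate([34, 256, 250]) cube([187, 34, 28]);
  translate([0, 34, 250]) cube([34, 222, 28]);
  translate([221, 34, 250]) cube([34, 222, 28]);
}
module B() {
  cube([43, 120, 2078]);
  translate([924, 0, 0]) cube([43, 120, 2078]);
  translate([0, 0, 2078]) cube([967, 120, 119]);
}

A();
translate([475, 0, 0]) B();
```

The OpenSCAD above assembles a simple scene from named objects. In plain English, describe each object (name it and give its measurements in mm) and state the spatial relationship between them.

A is a four-legged stool. The seat is 255×290 mm, 41 mm thick, top at z = 402 mm. It stands on four square legs, each 34×34 mm in cross-section, from z = 0 to the seat underside, each flush with a corner of the seat. Four stretchers, 34 mm wide and 28 mm tall, connect adjacent legs with their undersides at z = 250 mm, each running between the inner faces of the legs it joins and aligned with the legs' outer faces on the other axis.

B is a rectangular door frame: two vertical jambs of 43×120 mm section, 2078 mm tall, with a clear opening 881 mm wide between their inner faces. A header 119 mm tall and 120 mm deep lies on top of the jambs and spans the full outside width.

The door frame is on the floor beside the stool on its +x side.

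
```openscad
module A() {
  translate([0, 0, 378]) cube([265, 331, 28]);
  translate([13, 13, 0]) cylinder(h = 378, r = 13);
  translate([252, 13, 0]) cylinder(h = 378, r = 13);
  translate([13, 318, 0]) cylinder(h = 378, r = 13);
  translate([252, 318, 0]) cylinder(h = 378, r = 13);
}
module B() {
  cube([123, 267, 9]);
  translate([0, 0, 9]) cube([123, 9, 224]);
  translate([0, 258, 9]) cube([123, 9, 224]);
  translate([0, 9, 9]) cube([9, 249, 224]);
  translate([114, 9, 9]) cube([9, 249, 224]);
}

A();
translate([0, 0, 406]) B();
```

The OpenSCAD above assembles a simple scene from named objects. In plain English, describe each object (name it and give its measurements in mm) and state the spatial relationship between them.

A is a four-legged stool. The seat is a 265×331×28 mm slab whose top surface is at z = 406 mm; four round legs, each 26 mm in diameter, run from the floor (z = 0) to the underside of the seat, each leg's axis is inset half a diameter from the nearest pair of seat edges (so the leg's bounding box is flush with the corner).

B is an open storage box with external size 123×267×233 mm and wall thickness 9 mm (the base is also 9 mm thick). The base covers the whole footprint; the four walls stand on the base, with the y-facing walls full-width and the x-facing walls fitting between their inner faces.

The open box is on top of the stool.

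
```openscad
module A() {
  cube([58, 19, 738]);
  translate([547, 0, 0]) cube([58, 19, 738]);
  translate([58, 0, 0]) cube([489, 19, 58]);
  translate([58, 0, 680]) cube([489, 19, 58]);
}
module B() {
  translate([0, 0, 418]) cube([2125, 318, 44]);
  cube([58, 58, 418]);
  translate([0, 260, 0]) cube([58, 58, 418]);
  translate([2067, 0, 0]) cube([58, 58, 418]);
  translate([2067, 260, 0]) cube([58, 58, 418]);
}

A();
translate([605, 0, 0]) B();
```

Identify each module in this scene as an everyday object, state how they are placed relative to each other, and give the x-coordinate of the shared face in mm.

A is a picture frame. B is a bench. The bench is against the picture frame's +x side, with their −y faces flush. The x-coordinate of the shared face is 605 mm.

The picture frame's +x face and the bench's −x face are both at x = 605 mm.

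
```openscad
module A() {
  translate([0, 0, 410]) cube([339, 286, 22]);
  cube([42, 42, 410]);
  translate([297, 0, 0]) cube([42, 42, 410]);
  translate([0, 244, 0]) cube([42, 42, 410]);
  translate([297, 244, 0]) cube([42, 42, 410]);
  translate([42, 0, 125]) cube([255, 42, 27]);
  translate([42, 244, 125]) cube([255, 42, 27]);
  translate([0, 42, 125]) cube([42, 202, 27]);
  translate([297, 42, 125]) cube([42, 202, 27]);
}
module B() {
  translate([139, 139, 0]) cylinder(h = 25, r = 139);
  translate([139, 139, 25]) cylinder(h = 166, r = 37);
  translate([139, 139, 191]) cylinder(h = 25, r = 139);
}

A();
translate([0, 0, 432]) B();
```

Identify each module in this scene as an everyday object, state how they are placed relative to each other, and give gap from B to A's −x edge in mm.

A is a stool. B is a spool. The spool is on top of the stool. The gap from the spool to the stool's −x edge is 0 mm.

The spool's min-x is at 0; the stool's min-x is 0; gap = 0 mm.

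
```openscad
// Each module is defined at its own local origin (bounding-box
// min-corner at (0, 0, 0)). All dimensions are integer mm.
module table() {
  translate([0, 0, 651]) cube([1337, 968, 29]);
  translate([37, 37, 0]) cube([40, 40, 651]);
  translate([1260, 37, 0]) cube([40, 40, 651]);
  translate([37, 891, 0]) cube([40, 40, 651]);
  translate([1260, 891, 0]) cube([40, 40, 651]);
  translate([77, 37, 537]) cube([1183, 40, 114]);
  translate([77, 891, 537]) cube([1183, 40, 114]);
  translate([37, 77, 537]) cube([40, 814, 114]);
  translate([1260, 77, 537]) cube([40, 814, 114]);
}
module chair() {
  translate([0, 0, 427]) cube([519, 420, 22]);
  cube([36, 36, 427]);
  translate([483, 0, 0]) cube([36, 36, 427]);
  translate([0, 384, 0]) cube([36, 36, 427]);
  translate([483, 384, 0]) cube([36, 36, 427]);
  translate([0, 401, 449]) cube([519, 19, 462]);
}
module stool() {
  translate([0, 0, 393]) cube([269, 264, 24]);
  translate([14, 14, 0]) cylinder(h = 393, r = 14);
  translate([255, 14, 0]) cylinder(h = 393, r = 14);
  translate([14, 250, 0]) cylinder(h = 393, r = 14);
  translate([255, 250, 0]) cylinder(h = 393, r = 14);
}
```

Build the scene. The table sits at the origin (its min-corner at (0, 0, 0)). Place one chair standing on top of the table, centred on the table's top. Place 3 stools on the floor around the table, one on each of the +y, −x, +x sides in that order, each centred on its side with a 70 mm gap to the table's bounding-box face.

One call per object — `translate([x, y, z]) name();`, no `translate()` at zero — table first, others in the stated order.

table();
translate([409, 274, 680]) chair();
translate([534, 1038, 0]) stool();
translate([-339, 352, 0]) stool();
translate([1407, 352, 0]) stool();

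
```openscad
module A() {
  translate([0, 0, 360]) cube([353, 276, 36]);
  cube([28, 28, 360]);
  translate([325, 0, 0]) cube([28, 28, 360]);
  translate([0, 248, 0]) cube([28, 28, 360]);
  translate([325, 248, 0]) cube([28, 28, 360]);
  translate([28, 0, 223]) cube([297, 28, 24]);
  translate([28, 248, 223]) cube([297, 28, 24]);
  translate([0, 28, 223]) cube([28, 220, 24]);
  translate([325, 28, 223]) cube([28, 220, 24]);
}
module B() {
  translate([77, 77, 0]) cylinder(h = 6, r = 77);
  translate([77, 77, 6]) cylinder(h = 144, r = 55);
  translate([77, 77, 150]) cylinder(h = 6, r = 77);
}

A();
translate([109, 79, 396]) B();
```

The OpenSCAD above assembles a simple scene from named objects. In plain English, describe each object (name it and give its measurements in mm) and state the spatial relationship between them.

A is a four-legged stool. The seat is 353×276 mm, 36 mm thick, top at z = 396 mm. It stands on four square legs, each 28×28 mm in cross-section, from z = 0 to the seat underside, each flush with a corner of the seat. Four stretchers, 28 mm wide and 24 mm tall, connect adjacent legs with their undersides at z = 223 mm, each running between the inner faces of the legs it joins and aligned with the legs' outer faces on the other axis.

B is a spool: two coaxial disc flanges of radius 77 mm and thickness 6 mm, joined by a core cylinder of radius 55 mm and height 144 mm. The lower flange rests on z = 0 and the three cylinders share a vertical axis.

The spool is on top of the stool.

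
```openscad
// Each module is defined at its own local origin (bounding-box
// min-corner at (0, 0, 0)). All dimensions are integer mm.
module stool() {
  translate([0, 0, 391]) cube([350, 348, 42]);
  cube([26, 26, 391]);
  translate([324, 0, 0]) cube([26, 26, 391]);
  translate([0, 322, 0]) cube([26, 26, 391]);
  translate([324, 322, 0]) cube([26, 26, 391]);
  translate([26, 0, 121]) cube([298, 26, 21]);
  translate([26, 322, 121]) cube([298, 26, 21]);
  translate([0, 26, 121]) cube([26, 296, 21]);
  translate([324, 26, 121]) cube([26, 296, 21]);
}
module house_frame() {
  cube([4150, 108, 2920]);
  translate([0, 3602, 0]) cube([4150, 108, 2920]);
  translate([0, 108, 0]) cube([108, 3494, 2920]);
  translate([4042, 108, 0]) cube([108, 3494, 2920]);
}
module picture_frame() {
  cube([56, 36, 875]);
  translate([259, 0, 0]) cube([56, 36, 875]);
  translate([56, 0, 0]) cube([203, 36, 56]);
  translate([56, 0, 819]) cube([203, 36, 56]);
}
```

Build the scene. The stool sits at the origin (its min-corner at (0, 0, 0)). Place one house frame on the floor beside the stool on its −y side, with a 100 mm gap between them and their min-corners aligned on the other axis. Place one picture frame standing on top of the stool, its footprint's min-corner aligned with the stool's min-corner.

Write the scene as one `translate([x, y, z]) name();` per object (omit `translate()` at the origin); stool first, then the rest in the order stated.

stool();
translate([0, -3810, 0]) house_frame();
translate([0, 0, 433]) picture_frame();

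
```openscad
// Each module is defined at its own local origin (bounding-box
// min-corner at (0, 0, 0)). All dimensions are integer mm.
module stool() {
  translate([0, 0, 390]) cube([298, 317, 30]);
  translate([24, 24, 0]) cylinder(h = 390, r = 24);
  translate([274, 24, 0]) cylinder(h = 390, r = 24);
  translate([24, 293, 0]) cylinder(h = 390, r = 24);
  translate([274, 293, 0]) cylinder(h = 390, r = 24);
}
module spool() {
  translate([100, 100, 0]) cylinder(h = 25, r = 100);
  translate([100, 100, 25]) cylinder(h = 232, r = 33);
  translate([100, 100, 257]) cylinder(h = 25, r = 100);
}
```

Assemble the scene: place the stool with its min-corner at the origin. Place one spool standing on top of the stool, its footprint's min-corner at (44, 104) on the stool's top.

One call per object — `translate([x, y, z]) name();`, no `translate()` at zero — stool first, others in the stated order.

stool();
translate([44, 104, 420]) spool();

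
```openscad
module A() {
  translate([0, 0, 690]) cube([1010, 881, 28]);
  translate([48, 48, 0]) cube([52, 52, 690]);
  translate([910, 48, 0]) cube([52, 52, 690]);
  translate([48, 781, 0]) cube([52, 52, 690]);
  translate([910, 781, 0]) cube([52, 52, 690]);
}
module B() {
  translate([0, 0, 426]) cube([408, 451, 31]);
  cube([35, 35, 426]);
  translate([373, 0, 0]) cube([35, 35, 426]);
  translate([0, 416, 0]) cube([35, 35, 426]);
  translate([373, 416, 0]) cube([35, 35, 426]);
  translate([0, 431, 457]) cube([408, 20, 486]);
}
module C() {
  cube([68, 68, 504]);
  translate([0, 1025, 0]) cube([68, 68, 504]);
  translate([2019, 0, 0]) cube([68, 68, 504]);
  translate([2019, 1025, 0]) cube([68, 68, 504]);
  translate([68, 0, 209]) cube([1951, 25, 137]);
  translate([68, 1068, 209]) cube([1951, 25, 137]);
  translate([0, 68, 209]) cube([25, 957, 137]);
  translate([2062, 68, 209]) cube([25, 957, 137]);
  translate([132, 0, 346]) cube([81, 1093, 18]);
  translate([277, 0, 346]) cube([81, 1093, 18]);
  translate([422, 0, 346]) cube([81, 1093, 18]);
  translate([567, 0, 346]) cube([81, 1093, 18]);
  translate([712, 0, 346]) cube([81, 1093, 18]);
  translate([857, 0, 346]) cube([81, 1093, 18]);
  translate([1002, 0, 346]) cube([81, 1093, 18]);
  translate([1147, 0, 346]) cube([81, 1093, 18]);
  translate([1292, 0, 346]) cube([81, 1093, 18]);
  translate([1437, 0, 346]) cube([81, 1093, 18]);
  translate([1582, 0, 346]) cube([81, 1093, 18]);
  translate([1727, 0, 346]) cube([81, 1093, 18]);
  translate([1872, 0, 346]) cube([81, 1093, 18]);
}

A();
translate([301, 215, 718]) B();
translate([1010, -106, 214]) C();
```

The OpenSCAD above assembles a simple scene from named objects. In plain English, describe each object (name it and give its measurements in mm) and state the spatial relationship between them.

A is a rectangular dining table. The top is 1010×881×28 mm with its upper surface at z = 718 mm. It stands on four 52×52 mm square legs, each inset 48 mm from the nearest pair of top edges, running from the floor to the underside of the top.

B is a chair. The seat is a 408×451×31 mm slab with its top at z = 457 mm, on four 35×35 mm corner legs (flush with the seat edges, standing on z = 0). A flat backrest 20 mm thick, 486 mm tall, spans the full seat width and rises from the seat top along its +y edge, rear face flush with the rear of the seat.

C is a bed frame 2087 mm long (x) by 1093 mm wide (y). Four 68×68 mm corner posts, 504 mm tall, at the corners of the footprint. Four rails of 25 mm thickness and 137 mm height run between adjacent posts with their undersides at z = 209 mm, their outer faces flush with the outside of the frame (the two x-running rails run between the posts' inner faces; the two y-running rails run between the posts' inner faces). 13 slats, each 81 mm wide (x) and 18 mm thick, lie across the top of the two x-running rails, running the full 1093 mm width of the frame in y; the slats are evenly spaced along x between the inner faces of the end posts with equal gaps (rounded down to the nearest mm) at the −x end and between each pair — any rounding remainder accumulates at the +x end.

The chair is on top of the table, centred. The bed frame is beside the table with their tops flush at z = 718.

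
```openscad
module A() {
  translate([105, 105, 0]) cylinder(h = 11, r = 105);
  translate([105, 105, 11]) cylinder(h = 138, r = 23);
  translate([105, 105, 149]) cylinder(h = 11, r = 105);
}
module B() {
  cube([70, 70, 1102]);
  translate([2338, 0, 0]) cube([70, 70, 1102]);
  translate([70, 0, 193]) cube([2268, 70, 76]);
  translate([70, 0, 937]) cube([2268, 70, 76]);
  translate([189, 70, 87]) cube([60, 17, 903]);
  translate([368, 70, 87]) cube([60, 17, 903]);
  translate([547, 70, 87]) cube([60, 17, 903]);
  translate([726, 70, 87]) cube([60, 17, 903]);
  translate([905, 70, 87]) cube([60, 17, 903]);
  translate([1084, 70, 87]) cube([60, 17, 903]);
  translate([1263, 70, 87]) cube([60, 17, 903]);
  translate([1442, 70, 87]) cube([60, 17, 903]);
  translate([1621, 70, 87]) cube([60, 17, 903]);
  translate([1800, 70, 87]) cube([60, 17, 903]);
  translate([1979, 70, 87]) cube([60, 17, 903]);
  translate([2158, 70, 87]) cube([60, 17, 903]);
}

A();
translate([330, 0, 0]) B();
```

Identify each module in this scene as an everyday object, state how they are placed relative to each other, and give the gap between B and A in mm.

A is a spool. B is a fence section. The fence section is on the floor beside the spool on its +x side. The gap between the fence section and the spool is 120 mm.

The fence section's nearest face is 120 mm from the spool's +x face.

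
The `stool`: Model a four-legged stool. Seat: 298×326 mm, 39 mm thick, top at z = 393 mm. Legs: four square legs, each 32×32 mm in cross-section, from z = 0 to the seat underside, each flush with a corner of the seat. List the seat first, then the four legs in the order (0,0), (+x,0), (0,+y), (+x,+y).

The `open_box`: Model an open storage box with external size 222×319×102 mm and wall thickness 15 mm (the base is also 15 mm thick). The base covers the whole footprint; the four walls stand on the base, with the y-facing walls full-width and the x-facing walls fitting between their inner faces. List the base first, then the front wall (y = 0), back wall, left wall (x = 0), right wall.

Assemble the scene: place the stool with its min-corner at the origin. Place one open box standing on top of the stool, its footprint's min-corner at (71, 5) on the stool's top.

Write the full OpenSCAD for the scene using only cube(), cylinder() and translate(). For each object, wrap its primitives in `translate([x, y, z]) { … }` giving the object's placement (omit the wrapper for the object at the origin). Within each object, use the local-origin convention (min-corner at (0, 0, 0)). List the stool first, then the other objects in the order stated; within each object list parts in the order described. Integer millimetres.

translate([0, 0, 354]) cube([298, 326, 39]);
cube([32, 32, 354]);
translate([266, 0, 0]) cube([32, 32, 354]);
translate([0, 294, 0]) cube([32, 32, 354]);
translate([266, 294, 0]) cube([32, 32, 354]);
translate([71, 5, 393]) {
  cube([222, 319, 15]);
  translate([0, 0, 15]) cube([222, 15, 87]);
  translate([0, 304, 15]) cube([222, 15, 87]);
  translate([0, 15, 15]) cube([15, 289, 87]);
  translate([207, 15, 15]) cube([15, 289, 87]);
}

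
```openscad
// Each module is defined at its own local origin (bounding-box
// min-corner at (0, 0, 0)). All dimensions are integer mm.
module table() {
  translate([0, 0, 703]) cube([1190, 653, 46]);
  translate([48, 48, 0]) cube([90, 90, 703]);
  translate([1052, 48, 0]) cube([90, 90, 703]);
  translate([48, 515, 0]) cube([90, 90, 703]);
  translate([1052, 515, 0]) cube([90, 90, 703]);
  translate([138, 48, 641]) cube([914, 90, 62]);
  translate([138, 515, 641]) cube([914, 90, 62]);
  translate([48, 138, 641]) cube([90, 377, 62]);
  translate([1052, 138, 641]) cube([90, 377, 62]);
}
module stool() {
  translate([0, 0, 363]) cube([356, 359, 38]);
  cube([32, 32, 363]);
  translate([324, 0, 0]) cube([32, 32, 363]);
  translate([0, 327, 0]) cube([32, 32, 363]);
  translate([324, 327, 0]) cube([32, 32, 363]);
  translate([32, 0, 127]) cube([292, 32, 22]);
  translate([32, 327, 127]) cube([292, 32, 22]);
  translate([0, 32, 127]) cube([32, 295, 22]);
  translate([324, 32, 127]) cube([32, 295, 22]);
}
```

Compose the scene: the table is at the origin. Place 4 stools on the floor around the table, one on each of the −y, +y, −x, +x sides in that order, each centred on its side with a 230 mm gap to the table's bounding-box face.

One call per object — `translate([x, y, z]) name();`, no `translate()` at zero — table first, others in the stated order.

table();
translate([417, -589, 0]) stool();
translate([417, 883, 0]) stool();
translate([-586, 147, 0]) stool();
translate([1420, 147, 0]) stool();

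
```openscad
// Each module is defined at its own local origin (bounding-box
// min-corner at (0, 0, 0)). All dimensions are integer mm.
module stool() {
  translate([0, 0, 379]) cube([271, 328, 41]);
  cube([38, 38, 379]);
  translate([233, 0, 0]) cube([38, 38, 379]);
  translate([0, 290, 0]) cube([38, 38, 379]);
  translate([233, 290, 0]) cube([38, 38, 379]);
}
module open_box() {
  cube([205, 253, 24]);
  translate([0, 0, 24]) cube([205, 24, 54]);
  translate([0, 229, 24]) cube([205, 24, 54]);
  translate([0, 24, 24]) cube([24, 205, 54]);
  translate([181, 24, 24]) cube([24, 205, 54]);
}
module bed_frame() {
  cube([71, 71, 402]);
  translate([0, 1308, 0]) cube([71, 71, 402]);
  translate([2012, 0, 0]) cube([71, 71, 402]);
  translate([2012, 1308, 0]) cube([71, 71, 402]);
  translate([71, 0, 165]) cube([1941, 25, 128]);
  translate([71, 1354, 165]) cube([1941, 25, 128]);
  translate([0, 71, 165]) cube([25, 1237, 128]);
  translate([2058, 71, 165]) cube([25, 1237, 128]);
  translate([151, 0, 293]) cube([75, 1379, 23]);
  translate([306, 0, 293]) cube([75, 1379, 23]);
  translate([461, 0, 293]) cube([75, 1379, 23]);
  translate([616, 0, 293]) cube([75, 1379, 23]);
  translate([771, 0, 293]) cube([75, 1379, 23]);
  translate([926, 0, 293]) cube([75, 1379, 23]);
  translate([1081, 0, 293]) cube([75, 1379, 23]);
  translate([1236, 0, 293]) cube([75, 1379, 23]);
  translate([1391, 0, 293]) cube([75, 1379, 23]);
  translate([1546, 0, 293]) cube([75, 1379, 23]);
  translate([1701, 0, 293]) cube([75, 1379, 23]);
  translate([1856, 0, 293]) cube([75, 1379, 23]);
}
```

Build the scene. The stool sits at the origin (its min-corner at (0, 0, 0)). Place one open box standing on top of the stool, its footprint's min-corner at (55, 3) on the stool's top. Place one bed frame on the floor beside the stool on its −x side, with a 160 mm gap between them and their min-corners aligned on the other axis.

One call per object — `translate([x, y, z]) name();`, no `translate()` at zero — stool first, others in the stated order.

stool();
translate([55, 3, 420]) open_box();
translate([-2243, 0, 0]) bed_frame();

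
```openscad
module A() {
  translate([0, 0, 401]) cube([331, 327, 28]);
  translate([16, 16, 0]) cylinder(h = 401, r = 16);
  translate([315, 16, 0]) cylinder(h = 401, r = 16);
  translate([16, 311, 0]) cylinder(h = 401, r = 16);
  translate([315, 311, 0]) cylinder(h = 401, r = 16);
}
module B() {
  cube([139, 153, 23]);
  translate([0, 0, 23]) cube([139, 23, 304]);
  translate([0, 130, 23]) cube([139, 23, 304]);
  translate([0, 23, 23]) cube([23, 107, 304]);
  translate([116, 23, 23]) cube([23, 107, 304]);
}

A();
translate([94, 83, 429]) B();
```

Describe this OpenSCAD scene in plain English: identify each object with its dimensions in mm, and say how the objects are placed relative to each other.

A is a four-legged stool. The seat is a 331×327×28 mm slab whose top surface is at z = 429 mm; four round legs, each 32 mm in diameter, run from the floor (z = 0) to the underside of the seat, each leg's axis is inset half a diameter from the nearest pair of seat edges (so the leg's bounding box is flush with the corner).

B is an open-topped rectangular box: outside dimensions 139×153×327 mm, with a uniform wall and base thickness of 23 mm. The base is a full 139×153 slab on the floor; four walls sit on top of the base. The front and back walls (the −y and +y sides) span the full width; the two side walls fit between them.

The open box is on top of the stool.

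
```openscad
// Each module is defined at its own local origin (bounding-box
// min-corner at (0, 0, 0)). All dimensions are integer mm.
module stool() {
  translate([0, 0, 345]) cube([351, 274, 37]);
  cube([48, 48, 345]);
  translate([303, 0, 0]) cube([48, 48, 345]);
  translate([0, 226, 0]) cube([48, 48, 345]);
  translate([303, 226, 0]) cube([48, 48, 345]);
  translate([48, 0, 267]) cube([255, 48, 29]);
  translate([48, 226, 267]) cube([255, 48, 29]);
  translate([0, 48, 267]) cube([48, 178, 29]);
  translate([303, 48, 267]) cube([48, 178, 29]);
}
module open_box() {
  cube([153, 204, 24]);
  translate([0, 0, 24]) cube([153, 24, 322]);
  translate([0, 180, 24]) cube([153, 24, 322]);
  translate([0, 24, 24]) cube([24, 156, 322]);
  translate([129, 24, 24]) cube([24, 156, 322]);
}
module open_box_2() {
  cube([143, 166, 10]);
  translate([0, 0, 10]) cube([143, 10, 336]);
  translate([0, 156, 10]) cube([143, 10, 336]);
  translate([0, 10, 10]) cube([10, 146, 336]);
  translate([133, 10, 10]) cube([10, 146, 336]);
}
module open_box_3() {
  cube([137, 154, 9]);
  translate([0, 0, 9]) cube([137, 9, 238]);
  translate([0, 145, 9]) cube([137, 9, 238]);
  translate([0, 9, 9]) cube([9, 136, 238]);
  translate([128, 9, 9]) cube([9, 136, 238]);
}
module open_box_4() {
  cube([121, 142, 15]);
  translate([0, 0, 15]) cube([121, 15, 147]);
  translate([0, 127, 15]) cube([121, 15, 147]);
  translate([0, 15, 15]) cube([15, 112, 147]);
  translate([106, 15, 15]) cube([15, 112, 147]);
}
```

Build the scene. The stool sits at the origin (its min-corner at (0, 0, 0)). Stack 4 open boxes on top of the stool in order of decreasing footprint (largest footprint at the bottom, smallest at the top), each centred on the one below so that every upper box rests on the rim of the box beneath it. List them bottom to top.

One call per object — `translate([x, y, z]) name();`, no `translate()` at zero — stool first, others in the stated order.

stool();
translate([99, 35, 382]) open_box();
translate([104, 54, 728]) open_box_2();
translate([107, 60, 1074]) open_box_3();
translate([115, 66, 1321]) open_box_4();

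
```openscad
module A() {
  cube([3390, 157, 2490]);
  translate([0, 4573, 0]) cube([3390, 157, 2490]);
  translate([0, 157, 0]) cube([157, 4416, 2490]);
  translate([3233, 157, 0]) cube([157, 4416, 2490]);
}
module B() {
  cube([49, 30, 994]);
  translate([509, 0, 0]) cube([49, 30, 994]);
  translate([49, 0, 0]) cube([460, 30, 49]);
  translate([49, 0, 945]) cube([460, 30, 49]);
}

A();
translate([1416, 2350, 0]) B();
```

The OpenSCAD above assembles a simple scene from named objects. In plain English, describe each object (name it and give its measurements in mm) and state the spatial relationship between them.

A is the wall frame of a small rectangular building: four walls, each 2490 mm tall and 157 mm thick, enclosing a footprint 3390 mm (x) by 4730 mm (y) outside-to-outside, with no floor or roof. The front and back walls (the −y and +y sides) span the full width; the two side walls fit between them.

B is a rectangular picture frame lying in the x–z plane (depth along y). The opening is 460 mm wide (x) by 896 mm tall (z), surrounded by a border 49 mm wide on all four sides. The frame is 30 mm deep and is made of two full-height vertical stiles with two horizontal rails fitted between them.

The picture frame sits inside the house frame, centred.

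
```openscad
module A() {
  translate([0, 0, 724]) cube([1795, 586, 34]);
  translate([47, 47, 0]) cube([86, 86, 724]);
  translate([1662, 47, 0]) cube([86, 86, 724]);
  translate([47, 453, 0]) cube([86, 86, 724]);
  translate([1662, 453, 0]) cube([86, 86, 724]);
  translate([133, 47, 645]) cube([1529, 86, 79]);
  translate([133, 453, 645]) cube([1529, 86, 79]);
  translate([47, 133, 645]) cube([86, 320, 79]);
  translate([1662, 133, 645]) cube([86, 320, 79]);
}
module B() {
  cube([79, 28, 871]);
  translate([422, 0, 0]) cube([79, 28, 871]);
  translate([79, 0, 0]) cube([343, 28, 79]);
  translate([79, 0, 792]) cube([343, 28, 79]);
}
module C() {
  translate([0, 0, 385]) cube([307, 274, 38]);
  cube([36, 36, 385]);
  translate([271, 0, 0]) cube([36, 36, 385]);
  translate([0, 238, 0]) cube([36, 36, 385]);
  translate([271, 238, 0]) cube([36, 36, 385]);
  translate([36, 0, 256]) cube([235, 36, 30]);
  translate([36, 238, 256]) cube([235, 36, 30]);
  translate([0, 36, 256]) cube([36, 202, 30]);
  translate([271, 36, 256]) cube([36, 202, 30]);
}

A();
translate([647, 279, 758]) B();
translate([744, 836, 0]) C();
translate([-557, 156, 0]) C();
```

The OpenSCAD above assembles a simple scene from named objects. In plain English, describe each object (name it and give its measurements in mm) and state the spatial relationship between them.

A is a table: top 1795 mm (x) × 586 mm (y), 34 mm thick, upper face at z = 758 mm, on four 86×86 mm square legs, each inset 47 mm from the nearest pair of top edges, running from z = 0 to the bottom of the top. Four apron rails, 86 mm thick and 79 mm tall, run between adjacent legs with their top edges flush with the underside of the top and their outer faces flush with the legs' outer faces.

B is a rectangular picture frame lying in the x–z plane (depth along y). The opening is 343 mm wide (x) by 713 mm tall (z), surrounded by a border 79 mm wide on all four sides. The frame is 28 mm deep and is made of two full-height vertical stiles with two horizontal rails fitted between them.

C is a four-legged stool. The seat is 307×274 mm, 38 mm thick, top at z = 423 mm. It stands on four square legs, each 36×36 mm in cross-section, from z = 0 to the seat underside, each flush with a corner of the seat. Four stretchers, 36 mm wide and 30 mm tall, connect adjacent legs with their undersides at z = 256 mm, each running between the inner faces of the legs it joins and aligned with the legs' outer faces on the other axis.

The picture frame is on top of the table, centred. Two stools sit around the table at the +y, −x sides.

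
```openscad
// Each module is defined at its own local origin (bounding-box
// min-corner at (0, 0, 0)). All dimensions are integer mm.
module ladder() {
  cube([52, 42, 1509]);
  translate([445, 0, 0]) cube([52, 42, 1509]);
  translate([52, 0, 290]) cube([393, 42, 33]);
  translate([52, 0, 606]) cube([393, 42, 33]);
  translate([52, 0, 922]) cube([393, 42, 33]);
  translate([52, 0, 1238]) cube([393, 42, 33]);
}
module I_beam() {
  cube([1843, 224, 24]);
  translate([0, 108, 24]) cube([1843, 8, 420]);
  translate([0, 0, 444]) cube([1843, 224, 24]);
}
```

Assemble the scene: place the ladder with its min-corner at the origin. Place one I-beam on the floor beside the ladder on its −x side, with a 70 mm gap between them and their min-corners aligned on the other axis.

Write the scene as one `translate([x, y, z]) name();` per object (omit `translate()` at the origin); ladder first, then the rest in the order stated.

ladder();
translate([-1913, 0, 0]) I_beam();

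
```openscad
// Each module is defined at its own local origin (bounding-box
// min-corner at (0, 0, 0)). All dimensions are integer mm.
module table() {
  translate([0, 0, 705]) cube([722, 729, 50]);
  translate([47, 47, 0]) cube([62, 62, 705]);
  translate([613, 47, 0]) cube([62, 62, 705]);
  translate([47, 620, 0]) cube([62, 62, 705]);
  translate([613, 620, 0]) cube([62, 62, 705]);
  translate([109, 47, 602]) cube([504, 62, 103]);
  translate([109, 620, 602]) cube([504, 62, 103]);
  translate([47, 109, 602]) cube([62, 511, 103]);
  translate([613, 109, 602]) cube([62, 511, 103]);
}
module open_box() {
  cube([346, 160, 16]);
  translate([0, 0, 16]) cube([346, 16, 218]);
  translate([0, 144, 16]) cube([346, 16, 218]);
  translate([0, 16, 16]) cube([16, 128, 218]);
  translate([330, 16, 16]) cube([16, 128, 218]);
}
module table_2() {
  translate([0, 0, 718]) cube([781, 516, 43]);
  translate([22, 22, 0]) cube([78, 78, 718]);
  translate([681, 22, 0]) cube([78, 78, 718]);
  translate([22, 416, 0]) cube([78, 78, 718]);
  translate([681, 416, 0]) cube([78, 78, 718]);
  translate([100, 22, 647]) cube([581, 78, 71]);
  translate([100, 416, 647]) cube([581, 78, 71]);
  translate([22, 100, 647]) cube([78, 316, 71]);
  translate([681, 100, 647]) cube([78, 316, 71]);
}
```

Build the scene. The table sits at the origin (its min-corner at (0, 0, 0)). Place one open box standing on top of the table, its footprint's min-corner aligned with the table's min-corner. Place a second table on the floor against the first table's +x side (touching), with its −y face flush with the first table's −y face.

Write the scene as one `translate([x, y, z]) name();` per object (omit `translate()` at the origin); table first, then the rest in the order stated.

table();
translate([0, 0, 755]) open_box();
translate([722, 0, 0]) table_2();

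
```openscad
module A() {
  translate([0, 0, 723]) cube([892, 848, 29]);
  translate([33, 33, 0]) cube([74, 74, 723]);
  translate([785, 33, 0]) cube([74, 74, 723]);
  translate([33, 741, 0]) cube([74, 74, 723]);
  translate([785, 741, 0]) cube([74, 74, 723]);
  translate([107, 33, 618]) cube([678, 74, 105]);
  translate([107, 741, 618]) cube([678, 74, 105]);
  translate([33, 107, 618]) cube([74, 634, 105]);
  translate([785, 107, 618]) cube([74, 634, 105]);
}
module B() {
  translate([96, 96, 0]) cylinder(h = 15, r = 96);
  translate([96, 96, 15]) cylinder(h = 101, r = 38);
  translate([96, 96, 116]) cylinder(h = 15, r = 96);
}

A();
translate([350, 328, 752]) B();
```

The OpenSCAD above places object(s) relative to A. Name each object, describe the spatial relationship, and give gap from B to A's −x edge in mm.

A is a table. B is a spool. The spool is on top of the table, centred. The gap from the spool to the table's −x edge is 350 mm.

The spool's min-x is at 350; the table's min-x is 0; gap = 350 mm.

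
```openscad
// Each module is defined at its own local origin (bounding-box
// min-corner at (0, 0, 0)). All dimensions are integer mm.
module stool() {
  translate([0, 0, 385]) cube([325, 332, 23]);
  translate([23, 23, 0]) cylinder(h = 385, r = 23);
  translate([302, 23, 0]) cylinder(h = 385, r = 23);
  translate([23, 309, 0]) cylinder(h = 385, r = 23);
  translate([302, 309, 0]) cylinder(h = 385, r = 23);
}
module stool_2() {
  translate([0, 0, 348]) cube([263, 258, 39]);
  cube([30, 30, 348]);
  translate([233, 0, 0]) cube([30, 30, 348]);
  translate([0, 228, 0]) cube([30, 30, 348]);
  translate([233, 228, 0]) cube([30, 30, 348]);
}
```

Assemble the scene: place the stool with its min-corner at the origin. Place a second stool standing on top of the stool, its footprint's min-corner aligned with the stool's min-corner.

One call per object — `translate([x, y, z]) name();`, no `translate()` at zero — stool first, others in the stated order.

stool();
translate([0, 0, 408]) stool_2();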